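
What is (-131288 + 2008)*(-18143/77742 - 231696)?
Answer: 1164329847088000/38871 ≈ 2.9954e+10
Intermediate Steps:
(-131288 + 2008)*(-18143/77742 - 231696) = -129280*(-18143*1/77742 - 231696) = -129280*(-18143/77742 - 231696) = -129280*(-18012528575/77742) = 1164329847088000/38871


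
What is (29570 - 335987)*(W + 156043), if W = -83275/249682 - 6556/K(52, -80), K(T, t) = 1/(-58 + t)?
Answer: -81156179190807099/249682 ≈ -3.2504e+11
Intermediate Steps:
W = 225894213221/249682 (W = -83275/249682 - 6556/(1/(-58 - 80)) = -83275*1/249682 - 6556/(1/(-138)) = -83275/249682 - 6556/(-1/138) = -83275/249682 - 6556*(-138) = -83275/249682 + 904728 = 225894213221/249682 ≈ 9.0473e+5)
(29570 - 335987)*(W + 156043) = (29570 - 335987)*(225894213221/249682 + 156043) = -306417*264855341547/249682 = -81156179190807099/249682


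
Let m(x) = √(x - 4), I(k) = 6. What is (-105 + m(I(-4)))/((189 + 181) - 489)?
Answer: 15/17 - √2/119 ≈ 0.87047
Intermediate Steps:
m(x) = √(-4 + x)
(-105 + m(I(-4)))/((189 + 181) - 489) = (-105 + √(-4 + 6))/((189 + 181) - 489) = (-105 + √2)/(370 - 489) = (-105 + √2)/(-119) = (-105 + √2)*(-1/119) = 15/17 - √2/119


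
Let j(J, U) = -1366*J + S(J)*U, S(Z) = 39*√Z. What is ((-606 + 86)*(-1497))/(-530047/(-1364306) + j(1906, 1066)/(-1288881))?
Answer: 5797366674177784562286379812720/11805674900485298387896273 + 77639611843244344375791840960*√1906/11805674900485298387896273 ≈ 7.7818e+5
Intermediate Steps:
j(J, U) = -1366*J + 39*U*√J (j(J, U) = -1366*J + (39*√J)*U = -1366*J + 39*U*√J)
((-606 + 86)*(-1497))/(-530047/(-1364306) + j(1906, 1066)/(-1288881)) = ((-606 + 86)*(-1497))/(-530047/(-1364306) + (-1366*1906 + 39*1066*√1906)/(-1288881)) = (-520*(-1497))/(-530047*(-1/1364306) + (-2603596 + 41574*√1906)*(-1/1288881)) = 778440/(530047/1364306 + (2603596/1288881 - 13858*√1906/429627)) = 778440/(4235269151783/1758428081586 - 13858*√1906/429627)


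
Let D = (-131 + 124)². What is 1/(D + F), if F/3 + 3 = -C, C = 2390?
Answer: -1/7130 ≈ -0.00014025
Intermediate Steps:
D = 49 (D = (-7)² = 49)
F = -7179 (F = -9 + 3*(-1*2390) = -9 + 3*(-2390) = -9 - 7170 = -7179)
1/(D + F) = 1/(49 - 7179) = 1/(-7130) = -1/7130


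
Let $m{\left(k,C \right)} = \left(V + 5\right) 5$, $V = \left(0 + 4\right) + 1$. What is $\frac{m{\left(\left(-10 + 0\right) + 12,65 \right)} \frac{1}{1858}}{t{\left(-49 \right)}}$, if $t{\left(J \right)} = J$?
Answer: $- \frac{25}{45521} \approx -0.0005492$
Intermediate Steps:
$V = 5$ ($V = 4 + 1 = 5$)
$m{\left(k,C \right)} = 50$ ($m{\left(k,C \right)} = \left(5 + 5\right) 5 = 10 \cdot 5 = 50$)
$\frac{m{\left(\left(-10 + 0\right) + 12,65 \right)} \frac{1}{1858}}{t{\left(-49 \right)}} = \frac{50 \cdot \frac{1}{1858}}{-49} = 50 \cdot \frac{1}{1858} \left(- \frac{1}{49}\right) = \frac{25}{929} \left(- \frac{1}{49}\right) = - \frac{25}{45521}$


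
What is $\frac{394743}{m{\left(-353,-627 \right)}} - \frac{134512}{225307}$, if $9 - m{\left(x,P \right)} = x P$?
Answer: $- \frac{39569608655}{16621798618} \approx -2.3806$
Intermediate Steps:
$m{\left(x,P \right)} = 9 - P x$ ($m{\left(x,P \right)} = 9 - x P = 9 - P x$)
$\frac{394743}{m{\left(-353,-627 \right)}} - \frac{134512}{225307} = \frac{394743}{9 - \left(-627\right) \left(-353\right)} - \frac{134512}{225307} = \frac{394743}{9 - 221331} - \frac{134512}{225307} = \frac{394743}{-221322} - \frac{134512}{225307} = 394743 \left(- \frac{1}{221322}\right) - \frac{134512}{225307} = - \frac{131581}{73774} - \frac{134512}{225307} = - \frac{39569608655}{16621798618}$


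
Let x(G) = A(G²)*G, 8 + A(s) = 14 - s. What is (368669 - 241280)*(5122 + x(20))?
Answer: -351338862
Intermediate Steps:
A(s) = 6 - s (A(s) = -8 + (14 - s) = 6 - s)
x(G) = G*(6 - G²) (x(G) = (6 - G²)*G = G*(6 - G²))
(368669 - 241280)*(5122 + x(20)) = (368669 - 241280)*(5122 + 20*(6 - 1*20²)) = 127389*(5122 + 20*(6 - 1*400)) = 127389*(5122 + 20*(6 - 400)) = 127389*(5122 + 20*(-394)) = 127389*(5122 - 7880) = 127389*(-2758) = -351338862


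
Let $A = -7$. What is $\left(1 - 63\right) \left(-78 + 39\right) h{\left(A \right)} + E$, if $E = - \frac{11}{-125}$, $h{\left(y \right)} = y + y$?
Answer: $- \frac{4231489}{125} \approx -33852.0$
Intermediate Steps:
$h{\left(y \right)} = 2 y$
$E = \frac{11}{125}$ ($E = \left(-11\right) \left(- \frac{1}{125}\right) = \frac{11}{125} \approx 0.088$)
$\left(1 - 63\right) \left(-78 + 39\right) h{\left(A \right)} + E = \left(1 - 63\right) \left(-78 + 39\right) 2 \left(-7\right) + \frac{11}{125} = \left(-62\right) \left(-39\right) \left(-14\right) + \frac{11}{125} = 2418 \left(-14\right) + \frac{11}{125} = -33852 + \frac{11}{125} = - \frac{4231489}{125}$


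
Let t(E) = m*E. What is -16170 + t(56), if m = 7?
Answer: -15778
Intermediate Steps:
t(E) = 7*E
-16170 + t(56) = -16170 + 7*56 = -16170 + 392 = -15778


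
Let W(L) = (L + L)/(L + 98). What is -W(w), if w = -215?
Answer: -430/117 ≈ -3.6752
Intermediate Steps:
W(L) = 2*L/(98 + L) (W(L) = (2*L)/(98 + L) = 2*L/(98 + L))
-W(w) = -2*(-215)/(98 - 215) = -2*(-215)/(-117) = -2*(-215)*(-1)/117 = -1*430/117 = -430/117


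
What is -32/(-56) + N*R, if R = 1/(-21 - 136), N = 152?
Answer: -436/1099 ≈ -0.39672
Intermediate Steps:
R = -1/157 (R = 1/(-157) = -1/157 ≈ -0.0063694)
-32/(-56) + N*R = -32/(-56) + 152*(-1/157) = -32*(-1/56) - 152/157 = 4/7 - 152/157 = -436/1099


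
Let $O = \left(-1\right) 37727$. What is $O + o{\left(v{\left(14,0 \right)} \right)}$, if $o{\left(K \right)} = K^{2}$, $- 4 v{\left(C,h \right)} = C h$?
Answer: $-37727$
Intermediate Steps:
$v{\left(C,h \right)} = - \frac{C h}{4}$
$O = -37727$
$O + o{\left(v{\left(14,0 \right)} \right)} = -37727 + \left(\left(- \frac{1}{4}\right) 14 \cdot 0\right)^{2} = -37727 + 0^{2} = -37727 + 0 = -37727$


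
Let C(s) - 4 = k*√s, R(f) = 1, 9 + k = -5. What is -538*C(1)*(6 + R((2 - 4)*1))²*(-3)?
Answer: -790860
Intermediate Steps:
k = -14 (k = -9 - 5 = -14)
C(s) = 4 - 14*√s
-538*C(1)*(6 + R((2 - 4)*1))²*(-3) = -538*(4 - 14*√1)*(6 + 1)²*(-3) = -538*(4 - 14*1)*7²*(-3) = -538*(4 - 14)*49*(-3) = -538*(-10*49)*(-3) = -(-263620)*(-3) = -538*1470 = -790860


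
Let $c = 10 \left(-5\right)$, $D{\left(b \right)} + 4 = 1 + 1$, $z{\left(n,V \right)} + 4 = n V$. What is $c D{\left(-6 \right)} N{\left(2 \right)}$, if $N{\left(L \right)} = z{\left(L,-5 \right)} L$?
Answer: $-2800$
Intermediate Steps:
$z{\left(n,V \right)} = -4 + V n$ ($z{\left(n,V \right)} = -4 + n V = -4 + V n$)
$D{\left(b \right)} = -2$ ($D{\left(b \right)} = -4 + \left(1 + 1\right) = -4 + 2 = -2$)
$N{\left(L \right)} = L \left(-4 - 5 L\right)$ ($N{\left(L \right)} = \left(-4 - 5 L\right) L = L \left(-4 - 5 L\right)$)
$c = -50$
$c D{\left(-6 \right)} N{\left(2 \right)} = \left(-50\right) \left(-2\right) \left(\left(-1\right) 2 \left(4 + 5 \cdot 2\right)\right) = 100 \left(\left(-1\right) 2 \left(4 + 10\right)\right) = 100 \left(\left(-1\right) 2 \cdot 14\right) = 100 \left(-28\right) = -2800$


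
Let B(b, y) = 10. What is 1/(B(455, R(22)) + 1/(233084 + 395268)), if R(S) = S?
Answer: 628352/6283521 ≈ 0.10000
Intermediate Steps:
1/(B(455, R(22)) + 1/(233084 + 395268)) = 1/(10 + 1/(233084 + 395268)) = 1/(10 + 1/628352) = 1/(6283521/628352) = 628352/6283521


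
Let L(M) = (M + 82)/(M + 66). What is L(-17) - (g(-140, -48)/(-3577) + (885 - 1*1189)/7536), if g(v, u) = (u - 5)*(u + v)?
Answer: 6995902/1684767 ≈ 4.1524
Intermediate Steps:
L(M) = (82 + M)/(66 + M)
g(v, u) = (-5 + u)*(u + v)
L(-17) - (g(-140, -48)/(-3577) + (885 - 1*1189)/7536) = (82 - 17)/(66 - 17) - (((-48)**2 - 5*(-48) - 5*(-140) - 48*(-140))/(-3577) + (885 - 1*1189)/7536) = 65/49 - ((2304 + 240 + 700 + 6720)*(-1/3577) + (885 - 1189)*(1/7536)) = (1/49)*65 - (9964*(-1/3577) - 304*1/7536) = 65/49 - (-9964/3577 - 19/471) = 65/49 - 1*(-4761007/1684767) = 65/49 + 4761007/1684767 = 6995902/1684767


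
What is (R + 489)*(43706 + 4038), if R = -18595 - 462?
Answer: -886510592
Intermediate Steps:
R = -19057
(R + 489)*(43706 + 4038) = (-19057 + 489)*(43706 + 4038) = -18568*47744 = -886510592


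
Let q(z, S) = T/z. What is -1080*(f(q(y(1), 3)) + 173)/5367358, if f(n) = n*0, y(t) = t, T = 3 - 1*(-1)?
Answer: -93420/2683679 ≈ -0.034810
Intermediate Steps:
T = 4 (T = 3 + 1 = 4)
q(z, S) = 4/z
f(n) = 0
-1080*(f(q(y(1), 3)) + 173)/5367358 = -1080*(0 + 173)/5367358 = -1080*173*(1/5367358) = -186840*1/5367358 = -93420/2683679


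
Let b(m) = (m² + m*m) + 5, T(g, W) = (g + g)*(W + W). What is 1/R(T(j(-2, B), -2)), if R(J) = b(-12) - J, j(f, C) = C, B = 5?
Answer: 1/333 ≈ 0.0030030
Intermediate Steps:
T(g, W) = 4*W*g (T(g, W) = (2*g)*(2*W) = 4*W*g)
b(m) = 5 + 2*m² (b(m) = (m² + m²) + 5 = 2*m² + 5 = 5 + 2*m²)
R(J) = 293 - J (R(J) = (5 + 2*(-12)²) - J = (5 + 2*144) - J = (5 + 288) - J = 293 - J)
1/R(T(j(-2, B), -2)) = 1/(293 - 4*(-2)*5) = 1/(293 - 1*(-40)) = 1/(293 + 40) = 1/333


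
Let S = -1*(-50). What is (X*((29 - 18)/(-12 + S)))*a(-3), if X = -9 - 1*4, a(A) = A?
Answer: 429/38 ≈ 11.289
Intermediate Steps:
S = 50
X = -13 (X = -9 - 4 = -13)
(X*((29 - 18)/(-12 + S)))*a(-3) = -13*(29 - 18)/(-12 + 50)*(-3) = -143/38*(-3) = 429/38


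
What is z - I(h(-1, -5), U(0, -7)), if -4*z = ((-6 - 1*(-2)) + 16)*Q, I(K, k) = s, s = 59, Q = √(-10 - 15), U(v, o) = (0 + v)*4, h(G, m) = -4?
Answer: -59 - 15*I ≈ -59.0 - 15.0*I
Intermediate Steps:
U(v, o) = 4*v (U(v, o) = v*4 = 4*v)
Q = 5*I (Q = √(-25) = 5*I ≈ 5.0*I)
I(K, k) = 59
z = -15*I (z = -((-6 - 1*(-2)) + 16)*5*I/4 = -((-6 + 2) + 16)*5*I/4 = -(-4 + 16)*5*I/4 = -3*5*I = -15*I ≈ -15.0*I)
z - I(h(-1, -5), U(0, -7)) = -15*I - 1*59 = -15*I - 59 = -59 - 15*I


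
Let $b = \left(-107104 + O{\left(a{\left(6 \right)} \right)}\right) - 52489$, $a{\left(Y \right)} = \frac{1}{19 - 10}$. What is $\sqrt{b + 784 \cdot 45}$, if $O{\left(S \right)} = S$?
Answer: $\frac{4 i \sqrt{69926}}{3} \approx 352.58 i$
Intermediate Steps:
$a{\left(Y \right)} = \frac{1}{9}$
$b = - \frac{1436336}{9}$ ($b = \left(-107104 + \frac{1}{9}\right) - 52489 = - \frac{963935}{9} - 52489 = - \frac{1436336}{9} \approx -1.5959 \cdot 10^{5}$)
$\sqrt{b + 784 \cdot 45} = \sqrt{- \frac{1436336}{9} + 784 \cdot 45} = \sqrt{- \frac{1436336}{9} + 35280} = \sqrt{- \frac{1118816}{9}} = \frac{4 i \sqrt{69926}}{3}$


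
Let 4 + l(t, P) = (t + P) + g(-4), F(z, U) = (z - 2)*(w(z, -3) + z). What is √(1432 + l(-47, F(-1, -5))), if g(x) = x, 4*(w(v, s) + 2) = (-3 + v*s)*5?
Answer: 3*√154 ≈ 37.229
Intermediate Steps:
w(v, s) = -23/4 + 5*s*v/4 (w(v, s) = -2 + ((-3 + v*s)*5)/4 = -2 + ((-3 + s*v)*5)/4 = -2 + (-15 + 5*s*v)/4 = -2 + (-15/4 + 5*s*v/4) = -23/4 + 5*s*v/4)
F(z, U) = (-2 + z)*(-23/4 - 11*z/4) (F(z, U) = (z - 2)*((-23/4 + (5/4)*(-3)*z) + z) = (-2 + z)*((-23/4 - 15*z/4) + z) = (-2 + z)*(-23/4 - 11*z/4))
l(t, P) = -8 + P + t (l(t, P) = -4 + ((t + P) - 4) = -4 + ((P + t) - 4) = -4 + (-4 + P + t) = -8 + P + t)
√(1432 + l(-47, F(-1, -5))) = √(1432 + (-8 + (23/2 - 11/4*(-1)² - ¼*(-1)) - 47)) = √(1432 + (-8 + (23/2 - 11/4*1 + ¼) - 47)) = √(1432 + (-8 + (23/2 - 11/4 + ¼) - 47)) = √(1432 + (-8 + 9 - 47)) = √(1432 - 46) = √1386 = 3*√154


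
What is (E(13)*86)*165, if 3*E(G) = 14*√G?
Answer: 66220*√13 ≈ 2.3876e+5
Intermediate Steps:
E(G) = 14*√G/3 (E(G) = (14*√G)/3 = 14*√G/3)
(E(13)*86)*165 = ((14*√13/3)*86)*165 = (1204*√13/3)*165 = 66220*√13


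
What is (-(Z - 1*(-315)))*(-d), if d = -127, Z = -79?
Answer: -29972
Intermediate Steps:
(-(Z - 1*(-315)))*(-d) = (-(-79 - 1*(-315)))*(-1*(-127)) = -(-79 + 315)*127 = -1*236*127 = -236*127 = -29972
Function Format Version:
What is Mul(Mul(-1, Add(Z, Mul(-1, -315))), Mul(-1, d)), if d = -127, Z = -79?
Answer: -29972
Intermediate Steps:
Mul(Mul(-1, Add(Z, Mul(-1, -315))), Mul(-1, d)) = Mul(Mul(-1, Add(-79, Mul(-1, -315))), Mul(-1, -127)) = Mul(Mul(-1, Add(-79, 315)), 127) = Mul(Mul(-1, 236), 127) = Mul(-236, 127) = -29972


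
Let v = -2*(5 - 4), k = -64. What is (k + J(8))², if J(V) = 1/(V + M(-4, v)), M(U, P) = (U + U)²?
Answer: 21224449/5184 ≈ 4094.2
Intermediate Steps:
v = -2 (v = -2*1 = -2)
M(U, P) = 4*U² (M(U, P) = (2*U)² = 4*U²)
J(V) = 1/(64 + V) (J(V) = 1/(V + 4*(-4)²) = 1/(V + 4*16) = 1/(V + 64) = 1/(64 + V))
(k + J(8))² = (-64 + 1/(64 + 8))² = (-64 + 1/72)² = (-4607/72)² = 21224449/5184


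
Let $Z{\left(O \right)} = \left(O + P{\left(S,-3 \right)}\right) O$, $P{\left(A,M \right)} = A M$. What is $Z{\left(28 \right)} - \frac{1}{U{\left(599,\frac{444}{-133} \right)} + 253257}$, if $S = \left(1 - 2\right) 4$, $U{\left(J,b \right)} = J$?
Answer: $\frac{284318719}{253856} \approx 1120.0$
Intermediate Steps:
$S = -4$ ($S = \left(-1\right) 4 = -4$)
$Z{\left(O \right)} = O \left(12 + O\right)$ ($Z{\left(O \right)} = \left(O - -12\right) O = \left(O + 12\right) O = \left(12 + O\right) O = O \left(12 + O\right)$)
$Z{\left(28 \right)} - \frac{1}{U{\left(599,\frac{444}{-133} \right)} + 253257} = 28 \left(12 + 28\right) - \frac{1}{599 + 253257} = 28 \cdot 40 - \frac{1}{253856} = 1120 - \frac{1}{253856} = \frac{284318719}{253856}$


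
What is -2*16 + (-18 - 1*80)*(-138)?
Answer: 13492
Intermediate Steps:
-2*16 + (-18 - 1*80)*(-138) = -32 + (-18 - 80)*(-138) = -32 - 98*(-138) = -32 + 13524 = 13492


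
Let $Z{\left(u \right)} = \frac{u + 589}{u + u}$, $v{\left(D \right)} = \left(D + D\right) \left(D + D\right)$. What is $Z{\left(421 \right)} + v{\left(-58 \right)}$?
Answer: $\frac{5665481}{421} \approx 13457.0$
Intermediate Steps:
$v{\left(D \right)} = 4 D^{2}$ ($v{\left(D \right)} = 2 D 2 D = 4 D^{2}$)
$Z{\left(u \right)} = \frac{589 + u}{2 u}$
$Z{\left(421 \right)} + v{\left(-58 \right)} = \frac{589 + 421}{2 \cdot 421} + 4 \left(-58\right)^{2} = \frac{1}{2} \cdot \frac{1}{421} \cdot 1010 + 4 \cdot 3364 = \frac{505}{421} + 13456 = \frac{5665481}{421}$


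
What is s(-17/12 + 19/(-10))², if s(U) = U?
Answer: 39601/3600 ≈ 11.000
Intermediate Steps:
s(-17/12 + 19/(-10))² = (-17/12 + 19/(-10))² = (-17*1/12 + 19*(-⅒))² = (-17/12 - 19/10)² = (-199/60)² = 39601/3600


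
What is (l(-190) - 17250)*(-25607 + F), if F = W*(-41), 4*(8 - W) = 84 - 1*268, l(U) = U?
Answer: 485198240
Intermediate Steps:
W = 54 (W = 8 - (84 - 1*268)/4 = 8 - (84 - 268)/4 = 8 - 1/4*(-184) = 8 + 46 = 54)
F = -2214 (F = 54*(-41) = -2214)
(l(-190) - 17250)*(-25607 + F) = (-190 - 17250)*(-25607 - 2214) = -17440*(-27821) = 485198240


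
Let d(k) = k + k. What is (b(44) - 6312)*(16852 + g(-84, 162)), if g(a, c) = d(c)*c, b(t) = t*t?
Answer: -303431840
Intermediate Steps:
b(t) = t²
d(k) = 2*k
g(a, c) = 2*c² (g(a, c) = (2*c)*c = 2*c²)
(b(44) - 6312)*(16852 + g(-84, 162)) = (44² - 6312)*(16852 + 2*162²) = (1936 - 6312)*(16852 + 2*26244) = -4376*(16852 + 52488) = -4376*69340 = -303431840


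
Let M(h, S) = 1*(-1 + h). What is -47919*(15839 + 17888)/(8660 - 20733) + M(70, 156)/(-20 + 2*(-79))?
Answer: 287676379077/2148994 ≈ 1.3387e+5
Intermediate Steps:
M(h, S) = -1 + h
-47919*(15839 + 17888)/(8660 - 20733) + M(70, 156)/(-20 + 2*(-79)) = -47919*(15839 + 17888)/(8660 - 20733) + (-1 + 70)/(-20 + 2*(-79)) = -47919/((-12073/33727)) + 69/(-20 - 158) = -47919/((-12073*1/33727)) + 69/(-178) = -47919/(-12073/33727) + 69*(-1/178) = -47919*(-33727/12073) - 69/178 = 1616164113/12073 - 69/178 = 287676379077/2148994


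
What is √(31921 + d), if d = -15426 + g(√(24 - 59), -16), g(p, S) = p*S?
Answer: √(16495 - 16*I*√35) ≈ 128.43 - 0.3685*I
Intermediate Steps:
g(p, S) = S*p
d = -15426 - 16*I*√35 (d = -15426 - 16*√(24 - 59) = -15426 - 16*I*√35 ≈ -15426.0 - 94.657*I)
√(31921 + d) = √(31921 + (-15426 - 16*I*√35)) = √(16495 - 16*I*√35)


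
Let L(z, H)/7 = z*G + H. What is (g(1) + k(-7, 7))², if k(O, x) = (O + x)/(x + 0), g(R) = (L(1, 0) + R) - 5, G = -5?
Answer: 1521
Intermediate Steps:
L(z, H) = -35*z + 7*H (L(z, H) = 7*(z*(-5) + H) = 7*(-5*z + H) = 7*(H - 5*z) = -35*z + 7*H)
g(R) = -40 + R (g(R) = ((-35*1 + 7*0) + R) - 5 = ((-35 + 0) + R) - 5 = (-35 + R) - 5 = -40 + R)
k(O, x) = (O + x)/x
(g(1) + k(-7, 7))² = ((-40 + 1) + (-7 + 7)/7)² = (-39 + (⅐)*0)² = (-39 + 0)² = (-39)² = 1521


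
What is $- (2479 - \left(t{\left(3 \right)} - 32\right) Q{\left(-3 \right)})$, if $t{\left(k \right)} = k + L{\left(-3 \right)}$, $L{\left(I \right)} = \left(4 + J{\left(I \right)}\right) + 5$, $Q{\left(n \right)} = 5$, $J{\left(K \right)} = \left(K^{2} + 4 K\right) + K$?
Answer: $-2609$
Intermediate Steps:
$J{\left(K \right)} = K^{2} + 5 K$
$L{\left(I \right)} = 9 + I \left(5 + I\right)$ ($L{\left(I \right)} = \left(4 + I \left(5 + I\right)\right) + 5 = 9 + I \left(5 + I\right)$)
$t{\left(k \right)} = 3 + k$ ($t{\left(k \right)} = k + \left(9 - 3 \left(5 - 3\right)\right) = k + \left(9 - 6\right) = k + 3 = 3 + k$)
$- (2479 - \left(t{\left(3 \right)} - 32\right) Q{\left(-3 \right)}) = - (2479 - \left(\left(3 + 3\right) - 32\right) 5) = - (2479 - \left(6 - 32\right) 5) = - (2479 - \left(-26\right) 5) = - (2479 - -130) = - (2479 + 130) = \left(-1\right) 2609 = -2609$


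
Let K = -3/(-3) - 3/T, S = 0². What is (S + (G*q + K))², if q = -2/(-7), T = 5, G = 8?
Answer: 8836/1225 ≈ 7.2131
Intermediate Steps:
q = 2/7 (q = -2*(-⅐) = 2/7 ≈ 0.28571)
S = 0
K = ⅖ (K = -3/(-3) - 3/5 = -3*(-⅓) - 3*⅕ = 1 - ⅗ = ⅖ ≈ 0.40000)
(S + (G*q + K))² = (0 + (8*(2/7) + ⅖))² = (0 + (16/7 + ⅖))² = (0 + 94/35)² = (94/35)² = 8836/1225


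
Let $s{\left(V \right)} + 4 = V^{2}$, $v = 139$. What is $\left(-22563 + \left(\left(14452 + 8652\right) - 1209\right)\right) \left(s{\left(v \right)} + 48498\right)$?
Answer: $-45300420$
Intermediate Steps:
$s{\left(V \right)} = -4 + V^{2}$
$\left(-22563 + \left(\left(14452 + 8652\right) - 1209\right)\right) \left(s{\left(v \right)} + 48498\right) = \left(-22563 + \left(\left(14452 + 8652\right) - 1209\right)\right) \left(\left(-4 + 139^{2}\right) + 48498\right) = \left(-22563 + \left(23104 - 1209\right)\right) \left(\left(-4 + 19321\right) + 48498\right) = \left(-22563 + 21895\right) \left(19317 + 48498\right) = \left(-668\right) 67815 = -45300420$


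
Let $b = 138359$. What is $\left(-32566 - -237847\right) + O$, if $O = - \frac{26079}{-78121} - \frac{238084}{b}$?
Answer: $\frac{2218814670805556}{10808743439} \approx 2.0528 \cdot 10^{5}$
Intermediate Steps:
$O = - \frac{14991095803}{10808743439}$ ($O = - \frac{26079}{-78121} - \frac{238084}{138359} = \left(-26079\right) \left(- \frac{1}{78121}\right) - \frac{238084}{138359} = \frac{26079}{78121} - \frac{238084}{138359} = - \frac{14991095803}{10808743439} \approx -1.3869$)
$\left(-32566 - -237847\right) + O = \left(-32566 - -237847\right) - \frac{14991095803}{10808743439} = \left(-32566 + 237847\right) - \frac{14991095803}{10808743439} = 205281 - \frac{14991095803}{10808743439} = \frac{2218814670805556}{10808743439}$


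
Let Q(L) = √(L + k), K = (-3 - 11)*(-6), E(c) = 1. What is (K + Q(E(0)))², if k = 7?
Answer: 7064 + 336*√2 ≈ 7539.2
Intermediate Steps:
K = 84 (K = -14*(-6) = 84)
Q(L) = √(7 + L) (Q(L) = √(L + 7) = √(7 + L))
(K + Q(E(0)))² = (84 + √(7 + 1))² = (84 + √8)² = (84 + 2*√2)²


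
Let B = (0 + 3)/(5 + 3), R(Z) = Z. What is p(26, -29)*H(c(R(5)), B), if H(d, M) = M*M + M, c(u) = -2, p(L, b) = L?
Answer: 429/32 ≈ 13.406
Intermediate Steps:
B = 3/8 ≈ 0.37500
H(d, M) = M + M² (H(d, M) = M² + M = M + M²)
p(26, -29)*H(c(R(5)), B) = 26*(3*(1 + 3/8)/8) = 26*((3/8)*(11/8)) = 26*(33/64) = 429/32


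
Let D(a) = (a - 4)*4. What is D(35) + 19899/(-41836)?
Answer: 5167765/41836 ≈ 123.52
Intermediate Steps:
D(a) = -16 + 4*a (D(a) = (-4 + a)*4 = -16 + 4*a)
D(35) + 19899/(-41836) = (-16 + 4*35) + 19899/(-41836) = (-16 + 140) + 19899*(-1/41836) = 124 - 19899/41836 = 5167765/41836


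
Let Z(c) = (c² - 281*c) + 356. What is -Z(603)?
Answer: -194522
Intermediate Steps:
Z(c) = 356 + c² - 281*c
-Z(603) = -(356 + 603² - 281*603) = -(356 + 363609 - 169443) = -1*194522 = -194522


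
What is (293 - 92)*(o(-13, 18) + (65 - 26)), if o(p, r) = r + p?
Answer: 8844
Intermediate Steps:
o(p, r) = p + r
(293 - 92)*(o(-13, 18) + (65 - 26)) = (293 - 92)*((-13 + 18) + (65 - 26)) = 201*(5 + 39) = 201*44 = 8844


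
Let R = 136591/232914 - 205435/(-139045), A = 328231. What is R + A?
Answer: 2126000159278043/6477105426 ≈ 3.2823e+5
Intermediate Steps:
R = 13368196637/6477105426 (R = 136591*(1/232914) - 205435*(-1/139045) = 136591/232914 + 41087/27809 = 13368196637/6477105426 ≈ 2.0639)
R + A = 13368196637/6477105426 + 328231 = 2126000159278043/6477105426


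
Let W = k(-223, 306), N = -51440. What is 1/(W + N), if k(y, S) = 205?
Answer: -1/51235 ≈ -1.9518e-5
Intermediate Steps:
W = 205
1/(W + N) = 1/(205 - 51440) = 1/(-51235) = -1/51235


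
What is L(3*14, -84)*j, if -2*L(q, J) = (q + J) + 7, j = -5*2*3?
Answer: -525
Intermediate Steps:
j = -30 (j = -10*3 = -30)
L(q, J) = -7/2 - J/2 - q/2 (L(q, J) = -((q + J) + 7)/2 = -((J + q) + 7)/2 = -(7 + J + q)/2 = -7/2 - J/2 - q/2)
L(3*14, -84)*j = (-7/2 - ½*(-84) - 3*14/2)*(-30) = (-7/2 + 42 - ½*42)*(-30) = (-7/2 + 42 - 21)*(-30) = (35/2)*(-30) = -525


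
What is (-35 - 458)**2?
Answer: 243049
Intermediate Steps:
(-35 - 458)**2 = (-493)**2 = 243049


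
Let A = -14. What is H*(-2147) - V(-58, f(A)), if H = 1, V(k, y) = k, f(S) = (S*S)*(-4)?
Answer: -2089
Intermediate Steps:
f(S) = -4*S² (f(S) = S²*(-4) = -4*S²)
H*(-2147) - V(-58, f(A)) = 1*(-2147) - 1*(-58) = -2147 + 58 = -2089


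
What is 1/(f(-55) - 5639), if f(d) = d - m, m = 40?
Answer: -1/5734 ≈ -0.00017440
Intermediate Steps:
f(d) = -40 + d (f(d) = d - 1*40 = d - 40 = -40 + d)
1/(f(-55) - 5639) = 1/((-40 - 55) - 5639) = 1/(-95 - 5639) = 1/(-5734) = -1/5734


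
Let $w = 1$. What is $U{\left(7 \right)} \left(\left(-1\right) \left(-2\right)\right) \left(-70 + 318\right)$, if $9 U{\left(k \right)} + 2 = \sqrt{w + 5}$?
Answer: $- \frac{992}{9} + \frac{496 \sqrt{6}}{9} \approx 24.772$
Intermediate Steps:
$U{\left(k \right)} = - \frac{2}{9} + \frac{\sqrt{6}}{9}$ ($U{\left(k \right)} = - \frac{2}{9} + \frac{\sqrt{1 + 5}}{9} = - \frac{2}{9} + \frac{\sqrt{6}}{9}$)
$U{\left(7 \right)} \left(\left(-1\right) \left(-2\right)\right) \left(-70 + 318\right) = \left(- \frac{2}{9} + \frac{\sqrt{6}}{9}\right) \left(\left(-1\right) \left(-2\right)\right) \left(-70 + 318\right) = \left(- \frac{2}{9} + \frac{\sqrt{6}}{9}\right) 2 \cdot 248 = \left(- \frac{4}{9} + \frac{2 \sqrt{6}}{9}\right) 248 = - \frac{992}{9} + \frac{496 \sqrt{6}}{9}$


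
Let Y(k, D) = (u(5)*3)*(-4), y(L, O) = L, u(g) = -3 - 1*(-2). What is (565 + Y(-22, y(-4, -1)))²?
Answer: 332929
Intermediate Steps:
u(g) = -1 (u(g) = -3 + 2 = -1)
Y(k, D) = 12 (Y(k, D) = -1*3*(-4) = -3*(-4) = 12)
(565 + Y(-22, y(-4, -1)))² = (565 + 12)² = 577² = 332929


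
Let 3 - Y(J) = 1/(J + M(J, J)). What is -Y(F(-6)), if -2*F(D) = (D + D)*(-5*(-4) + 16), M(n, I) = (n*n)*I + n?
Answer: -30234383/10078128 ≈ -3.0000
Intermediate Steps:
M(n, I) = n + I*n**2 (M(n, I) = n**2*I + n = I*n**2 + n = n + I*n**2)
F(D) = -36*D (F(D) = -(D + D)*(-5*(-4) + 16)/2 = -2*D*(20 + 16)/2 = -2*D*36/2 = -36*D)
Y(J) = 3 - 1/(J + J*(1 + J**2)) (Y(J) = 3 - 1/(J + J*(1 + J*J)) = 3 - 1/(J + J*(1 + J**2)))
-Y(F(-6)) = -(-1 + 3*(-36*(-6))**3 + 6*(-36*(-6)))/(((-36*(-6)))*(2 + (-36*(-6))**2)) = -(-1 + 3*216**3 + 6*216)/(216*(2 + 216**2)) = -(-1 + 3*10077696 + 1296)/(216*(2 + 46656)) = -(-1 + 30233088 + 1296)/(216*46658) = -30234383/(216*46658) = -1*30234383/10078128 = -30234383/10078128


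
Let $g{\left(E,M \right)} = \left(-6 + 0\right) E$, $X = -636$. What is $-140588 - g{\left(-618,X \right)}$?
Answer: $-144296$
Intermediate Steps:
$g{\left(E,M \right)} = - 6 E$
$-140588 - g{\left(-618,X \right)} = -140588 - \left(-6\right) \left(-618\right) = -140588 - 3708 = -144296$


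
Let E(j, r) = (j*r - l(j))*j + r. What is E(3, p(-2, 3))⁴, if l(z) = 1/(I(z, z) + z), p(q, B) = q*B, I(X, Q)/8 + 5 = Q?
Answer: 364488705441/28561 ≈ 1.2762e+7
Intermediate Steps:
I(X, Q) = -40 + 8*Q
p(q, B) = B*q
l(z) = 1/(-40 + 9*z) (l(z) = 1/((-40 + 8*z) + z) = 1/(-40 + 9*z))
E(j, r) = r + j*(-1/(-40 + 9*j) + j*r) (E(j, r) = (j*r - 1/(-40 + 9*j))*j + r = (-1/(-40 + 9*j) + j*r)*j + r = j*(-1/(-40 + 9*j) + j*r) + r = r + j*(-1/(-40 + 9*j) + j*r))
E(3, p(-2, 3))⁴ = ((-1*3 + (3*(-2))*(1 + 3²)*(-40 + 9*3))/(-40 + 9*3))⁴ = ((-3 - 6*(1 + 9)*(-40 + 27))/(-40 + 27))⁴ = ((-3 - 6*10*(-13))/(-13))⁴ = (-(-3 + 780)/13)⁴ = (-1/13*777)⁴ = (-777/13)⁴ = 364488705441/28561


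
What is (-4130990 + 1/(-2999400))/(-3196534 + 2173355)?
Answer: 12390491406001/3068923092600 ≈ 4.0374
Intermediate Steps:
(-4130990 + 1/(-2999400))/(-3196534 + 2173355) = (-4130990 - 1/2999400)/(-1023179) = -12390491406001/2999400*(-1/1023179) = 12390491406001/3068923092600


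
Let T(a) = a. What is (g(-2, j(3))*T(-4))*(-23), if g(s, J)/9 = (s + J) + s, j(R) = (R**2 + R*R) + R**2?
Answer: 19044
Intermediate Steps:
j(R) = 3*R**2 (j(R) = (R**2 + R**2) + R**2 = 2*R**2 + R**2 = 3*R**2)
g(s, J) = 9*J + 18*s (g(s, J) = 9*((s + J) + s) = 9*((J + s) + s) = 9*(J + 2*s) = 9*J + 18*s)
(g(-2, j(3))*T(-4))*(-23) = ((9*(3*3**2) + 18*(-2))*(-4))*(-23) = ((9*(3*9) - 36)*(-4))*(-23) = ((9*27 - 36)*(-4))*(-23) = ((243 - 36)*(-4))*(-23) = (207*(-4))*(-23) = -828*(-23) = 19044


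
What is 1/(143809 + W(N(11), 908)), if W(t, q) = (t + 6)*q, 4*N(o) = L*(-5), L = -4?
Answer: 1/153797 ≈ 6.5021e-6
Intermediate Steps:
N(o) = 5 (N(o) = (-4*(-5))/4 = (¼)*20 = 5)
W(t, q) = q*(6 + t) (W(t, q) = (6 + t)*q = q*(6 + t))
1/(143809 + W(N(11), 908)) = 1/(143809 + 908*(6 + 5)) = 1/(143809 + 908*11) = 1/(143809 + 9988) = 1/153797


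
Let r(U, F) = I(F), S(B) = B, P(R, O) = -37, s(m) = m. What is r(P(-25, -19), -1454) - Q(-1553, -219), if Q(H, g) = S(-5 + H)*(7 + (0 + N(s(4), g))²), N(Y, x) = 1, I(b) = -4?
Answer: 12460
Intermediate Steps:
r(U, F) = -4
Q(H, g) = -40 + 8*H (Q(H, g) = (-5 + H)*(7 + (0 + 1)²) = (-5 + H)*(7 + 1²) = (-5 + H)*(7 + 1) = (-5 + H)*8 = -40 + 8*H)
r(P(-25, -19), -1454) - Q(-1553, -219) = -4 - (-40 + 8*(-1553)) = -4 - (-40 - 12424) = -4 - 1*(-12464) = -4 + 12464 = 12460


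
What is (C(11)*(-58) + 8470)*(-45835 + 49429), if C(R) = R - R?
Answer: 30441180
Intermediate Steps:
C(R) = 0
(C(11)*(-58) + 8470)*(-45835 + 49429) = (0*(-58) + 8470)*(-45835 + 49429) = (0 + 8470)*3594 = 8470*3594 = 30441180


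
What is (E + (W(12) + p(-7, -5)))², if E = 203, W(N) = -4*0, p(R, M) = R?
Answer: 38416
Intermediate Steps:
W(N) = 0
(E + (W(12) + p(-7, -5)))² = (203 + (0 - 7))² = (203 - 7)² = 196² = 38416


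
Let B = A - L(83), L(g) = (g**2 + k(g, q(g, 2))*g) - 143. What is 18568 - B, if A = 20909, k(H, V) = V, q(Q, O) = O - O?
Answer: 4405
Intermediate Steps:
q(Q, O) = 0
L(g) = -143 + g**2 (L(g) = (g**2 + 0*g) - 143 = (g**2 + 0) - 143 = g**2 - 143 = -143 + g**2)
B = 14163 (B = 20909 - (-143 + 83**2) = 20909 - (-143 + 6889) = 20909 - 1*6746 = 20909 - 6746 = 14163)
18568 - B = 18568 - 1*14163 = 18568 - 14163 = 4405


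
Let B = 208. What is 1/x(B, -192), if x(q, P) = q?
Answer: 1/208 ≈ 0.0048077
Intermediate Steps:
1/x(B, -192) = 1/208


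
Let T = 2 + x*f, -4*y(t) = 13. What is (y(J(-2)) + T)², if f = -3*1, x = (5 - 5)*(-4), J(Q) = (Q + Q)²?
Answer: 25/16 ≈ 1.5625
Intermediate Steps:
J(Q) = 4*Q² (J(Q) = (2*Q)² = 4*Q²)
x = 0 (x = 0*(-4) = 0)
y(t) = -13/4 (y(t) = -¼*13 = -13/4)
f = -3
T = 2 (T = 2 + 0*(-3) = 2 + 0 = 2)
(y(J(-2)) + T)² = (-13/4 + 2)² = (-5/4)² = 25/16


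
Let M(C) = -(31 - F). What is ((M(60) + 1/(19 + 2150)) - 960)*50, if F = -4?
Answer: -107907700/2169 ≈ -49750.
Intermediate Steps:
M(C) = -35 (M(C) = -(31 - 1*(-4)) = -(31 + 4) = -1*35 = -35)
((M(60) + 1/(19 + 2150)) - 960)*50 = ((-35 + 1/(19 + 2150)) - 960)*50 = ((-35 + 1/2169) - 960)*50 = (-75914/2169 - 960)*50 = -2158154/2169*50 = -107907700/2169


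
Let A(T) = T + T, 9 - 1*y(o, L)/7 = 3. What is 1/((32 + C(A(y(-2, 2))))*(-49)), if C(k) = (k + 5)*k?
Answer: -1/367892 ≈ -2.7182e-6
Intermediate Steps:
y(o, L) = 42 (y(o, L) = 63 - 7*3 = 63 - 21 = 42)
A(T) = 2*T
C(k) = k*(5 + k) (C(k) = (5 + k)*k = k*(5 + k))
1/((32 + C(A(y(-2, 2))))*(-49)) = 1/((32 + (2*42)*(5 + 2*42))*(-49)) = 1/((32 + 84*(5 + 84))*(-49)) = 1/((32 + 84*89)*(-49)) = 1/((32 + 7476)*(-49)) = 1/(7508*(-49)) = 1/(-367892) = -1/367892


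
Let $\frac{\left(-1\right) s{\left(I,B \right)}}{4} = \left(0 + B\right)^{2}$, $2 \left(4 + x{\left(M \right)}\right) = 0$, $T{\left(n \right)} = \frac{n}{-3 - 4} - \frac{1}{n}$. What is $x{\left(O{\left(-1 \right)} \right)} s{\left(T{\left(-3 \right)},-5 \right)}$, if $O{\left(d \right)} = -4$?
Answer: $400$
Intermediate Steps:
$T{\left(n \right)} = - \frac{1}{n} - \frac{n}{7}$ ($T{\left(n \right)} = \frac{n}{-3 - 4} - \frac{1}{n} = \frac{n}{-7} - \frac{1}{n} = n \left(- \frac{1}{7}\right) - \frac{1}{n} = - \frac{n}{7} - \frac{1}{n} = - \frac{1}{n} - \frac{n}{7}$)
$x{\left(M \right)} = -4$ ($x{\left(M \right)} = -4 + \frac{1}{2} \cdot 0 = -4 + 0 = -4$)
$s{\left(I,B \right)} = - 4 B^{2}$ ($s{\left(I,B \right)} = - 4 \left(0 + B\right)^{2} = - 4 B^{2}$)
$x{\left(O{\left(-1 \right)} \right)} s{\left(T{\left(-3 \right)},-5 \right)} = - 4 \left(- 4 \left(-5\right)^{2}\right) = - 4 \left(\left(-4\right) 25\right) = \left(-4\right) \left(-100\right) = 400$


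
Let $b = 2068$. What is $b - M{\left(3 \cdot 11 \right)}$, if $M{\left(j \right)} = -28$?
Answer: $2096$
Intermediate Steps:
$b - M{\left(3 \cdot 11 \right)} = 2068 - -28 = 2068 + 28 = 2096$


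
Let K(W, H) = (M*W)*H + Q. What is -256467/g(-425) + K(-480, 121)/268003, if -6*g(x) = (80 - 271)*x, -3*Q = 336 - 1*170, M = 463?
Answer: -5311443333832/65265430575 ≈ -81.382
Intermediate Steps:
Q = -166/3 (Q = -(336 - 1*170)/3 = -(336 - 170)/3 = -⅓*166 = -166/3 ≈ -55.333)
K(W, H) = -166/3 + 463*H*W (K(W, H) = (463*W)*H - 166/3 = 463*H*W - 166/3 = -166/3 + 463*H*W)
g(x) = 191*x/6 (g(x) = -(80 - 271)*x/6 = -(-191)*x/6 = 191*x/6)
-256467/g(-425) + K(-480, 121)/268003 = -256467/((191/6)*(-425)) + (-166/3 + 463*121*(-480))/268003 = -256467/(-81175/6) + (-166/3 - 26891040)*(1/268003) = -256467*(-6/81175) - 80673286/3*1/268003 = 1538802/81175 - 80673286/804009 = -5311443333832/65265430575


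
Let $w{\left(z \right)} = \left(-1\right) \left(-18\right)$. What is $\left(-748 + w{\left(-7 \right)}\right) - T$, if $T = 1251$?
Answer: $-1981$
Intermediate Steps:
$w{\left(z \right)} = 18$
$\left(-748 + w{\left(-7 \right)}\right) - T = \left(-748 + 18\right) - 1251 = -730 - 1251 = -1981$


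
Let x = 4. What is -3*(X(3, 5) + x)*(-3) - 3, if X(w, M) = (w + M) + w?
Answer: 132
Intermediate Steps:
X(w, M) = M + 2*w (X(w, M) = (M + w) + w = M + 2*w)
-3*(X(3, 5) + x)*(-3) - 3 = -3*((5 + 2*3) + 4)*(-3) - 3 = -3*((5 + 6) + 4)*(-3) - 3 = -3*(11 + 4)*(-3) - 3 = -3*15*(-3) - 3 = -45*(-3) - 3 = 135 - 3 = 132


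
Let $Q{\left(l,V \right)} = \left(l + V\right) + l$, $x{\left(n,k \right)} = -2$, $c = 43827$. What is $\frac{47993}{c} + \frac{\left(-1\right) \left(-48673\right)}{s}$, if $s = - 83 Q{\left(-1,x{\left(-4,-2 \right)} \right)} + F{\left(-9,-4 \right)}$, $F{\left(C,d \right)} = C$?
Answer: $\frac{2148693310}{14156121} \approx 151.79$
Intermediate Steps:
$Q{\left(l,V \right)} = V + 2 l$ ($Q{\left(l,V \right)} = \left(V + l\right) + l = V + 2 l$)
$s = 323$ ($s = - 83 \left(-2 + 2 \left(-1\right)\right) - 9 = - 83 \left(-2 - 2\right) - 9 = \left(-83\right) \left(-4\right) - 9 = 332 - 9 = 323$)
$\frac{47993}{c} + \frac{\left(-1\right) \left(-48673\right)}{s} = \frac{47993}{43827} + \frac{\left(-1\right) \left(-48673\right)}{323} = 47993 \cdot \frac{1}{43827} + 48673 \cdot \frac{1}{323} = \frac{47993}{43827} + \frac{48673}{323} = \frac{2148693310}{14156121}$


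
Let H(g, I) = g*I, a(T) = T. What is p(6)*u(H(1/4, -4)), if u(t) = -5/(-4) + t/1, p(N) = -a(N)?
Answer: -3/2 ≈ -1.5000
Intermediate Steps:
H(g, I) = I*g
p(N) = -N
u(t) = 5/4 + t (u(t) = -5*(-1/4) + t*1 = 5/4 + t)
p(6)*u(H(1/4, -4)) = (-1*6)*(5/4 - 4/4) = -6*(5/4 - 4*1/4) = -6*(5/4 - 1) = -6*1/4 = -3/2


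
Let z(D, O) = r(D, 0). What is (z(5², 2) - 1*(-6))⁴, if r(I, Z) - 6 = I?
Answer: 1874161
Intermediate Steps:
r(I, Z) = 6 + I
z(D, O) = 6 + D
(z(5², 2) - 1*(-6))⁴ = ((6 + 5²) - 1*(-6))⁴ = ((6 + 25) + 6)⁴ = (31 + 6)⁴ = 37⁴ = 1874161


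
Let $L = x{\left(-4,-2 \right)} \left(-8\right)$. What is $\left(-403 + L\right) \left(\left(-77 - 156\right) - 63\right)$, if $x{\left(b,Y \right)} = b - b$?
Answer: $119288$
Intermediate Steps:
$x{\left(b,Y \right)} = 0$
$L = 0$ ($L = 0 \left(-8\right) = 0$)
$\left(-403 + L\right) \left(\left(-77 - 156\right) - 63\right) = \left(-403 + 0\right) \left(\left(-77 - 156\right) - 63\right) = - 403 \left(-233 - 63\right) = \left(-403\right) \left(-296\right) = 119288$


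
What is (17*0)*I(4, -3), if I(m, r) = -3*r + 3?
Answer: 0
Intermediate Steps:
I(m, r) = 3 - 3*r
(17*0)*I(4, -3) = (17*0)*(3 - 3*(-3)) = 0*(3 + 9) = 0*12 = 0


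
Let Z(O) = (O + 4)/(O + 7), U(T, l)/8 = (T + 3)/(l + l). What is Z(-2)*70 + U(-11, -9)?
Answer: 284/9 ≈ 31.556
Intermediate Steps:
U(T, l) = 4*(3 + T)/l (U(T, l) = 8*((T + 3)/(l + l)) = 8*((3 + T)/((2*l))) = 8*((3 + T)*(1/(2*l))) = 8*((3 + T)/(2*l)) = 4*(3 + T)/l)
Z(O) = (4 + O)/(7 + O)
Z(-2)*70 + U(-11, -9) = ((4 - 2)/(7 - 2))*70 + 4*(3 - 11)/(-9) = (2/5)*70 + 4*(-⅑)*(-8) = ((⅕)*2)*70 + 32/9 = (⅖)*70 + 32/9 = 28 + 32/9 = 284/9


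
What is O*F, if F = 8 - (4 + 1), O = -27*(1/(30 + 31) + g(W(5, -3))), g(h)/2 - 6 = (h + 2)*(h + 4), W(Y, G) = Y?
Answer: -681939/61 ≈ -11179.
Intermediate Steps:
g(h) = 12 + 2*(2 + h)*(4 + h) (g(h) = 12 + 2*((h + 2)*(h + 4)) = 12 + 2*((2 + h)*(4 + h)) = 12 + 2*(2 + h)*(4 + h))
O = -227313/61 (O = -27*(1/(30 + 31) + (28 + 2*5**2 + 12*5)) = -27*(1/61 + (28 + 2*25 + 60)) = -27*(1/61 + (28 + 50 + 60)) = -27*(1/61 + 138) = -27*8419/61 = -227313/61 ≈ -3726.4)
F = 3 (F = 8 - 1*5 = 8 - 5 = 3)
O*F = -227313/61*3 = -681939/61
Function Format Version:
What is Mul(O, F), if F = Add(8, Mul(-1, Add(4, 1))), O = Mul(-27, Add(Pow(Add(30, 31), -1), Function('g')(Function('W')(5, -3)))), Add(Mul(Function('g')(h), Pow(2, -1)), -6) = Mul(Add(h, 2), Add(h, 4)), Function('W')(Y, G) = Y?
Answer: Rational(-681939, 61) ≈ -11179.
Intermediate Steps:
Function('g')(h) = Add(12, Mul(2, Add(2, h), Add(4, h))) (Function('g')(h) = Add(12, Mul(2, Mul(Add(h, 2), Add(h, 4)))) = Add(12, Mul(2, Mul(Add(2, h), Add(4, h)))) = Add(12, Mul(2, Add(2, h), Add(4, h))))
O = Rational(-227313, 61) (O = Mul(-27, Add(Pow(Add(30, 31), -1), Add(28, Mul(2, Pow(5, 2)), Mul(12, 5)))) = Mul(-27, Add(Pow(61, -1), Add(28, Mul(2, 25), 60))) = Mul(-27, Add(Rational(1, 61), Add(28, 50, 60))) = Mul(-27, Add(Rational(1, 61), 138)) = Mul(-27, Rational(8419, 61)) = Rational(-227313, 61) ≈ -3726.4)
F = 3 (F = Add(8, Mul(-1, 5)) = Add(8, -5) = 3)
Mul(O, F) = Mul(Rational(-227313, 61), 3) = Rational(-681939, 61)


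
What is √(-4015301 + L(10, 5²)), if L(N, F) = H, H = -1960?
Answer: I*√4017261 ≈ 2004.3*I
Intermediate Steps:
L(N, F) = -1960
√(-4015301 + L(10, 5²)) = √(-4015301 - 1960) = √(-4017261) = I*√4017261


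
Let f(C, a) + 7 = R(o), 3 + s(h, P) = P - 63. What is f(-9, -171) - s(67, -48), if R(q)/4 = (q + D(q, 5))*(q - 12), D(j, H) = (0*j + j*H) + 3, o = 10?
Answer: -397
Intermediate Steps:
s(h, P) = -66 + P (s(h, P) = -3 + (P - 63) = -3 + (-63 + P) = -66 + P)
D(j, H) = 3 + H*j (D(j, H) = (0 + H*j) + 3 = H*j + 3 = 3 + H*j)
R(q) = 4*(-12 + q)*(3 + 6*q) (R(q) = 4*((q + (3 + 5*q))*(q - 12)) = 4*((3 + 6*q)*(-12 + q)) = 4*((-12 + q)*(3 + 6*q)) = 4*(-12 + q)*(3 + 6*q))
f(C, a) = -511 (f(C, a) = -7 + (-144 - 276*10 + 24*10²) = -7 + (-144 - 2760 + 24*100) = -7 + (-144 - 2760 + 2400) = -7 - 504 = -511)
f(-9, -171) - s(67, -48) = -511 - (-66 - 48) = -511 - 1*(-114) = -511 + 114 = -397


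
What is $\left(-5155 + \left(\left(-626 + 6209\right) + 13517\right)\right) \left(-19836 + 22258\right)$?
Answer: $33774790$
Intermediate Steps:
$\left(-5155 + \left(\left(-626 + 6209\right) + 13517\right)\right) \left(-19836 + 22258\right) = \left(-5155 + \left(5583 + 13517\right)\right) 2422 = \left(-5155 + 19100\right) 2422 = 13945 \cdot 2422 = 33774790$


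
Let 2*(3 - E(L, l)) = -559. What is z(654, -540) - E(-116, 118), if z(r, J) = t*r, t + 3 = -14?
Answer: -22801/2 ≈ -11401.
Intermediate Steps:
t = -17 (t = -3 - 14 = -17)
E(L, l) = 565/2 (E(L, l) = 3 - ½*(-559) = 3 + 559/2 = 565/2)
z(r, J) = -17*r
z(654, -540) - E(-116, 118) = -17*654 - 1*565/2 = -11118 - 565/2 = -22801/2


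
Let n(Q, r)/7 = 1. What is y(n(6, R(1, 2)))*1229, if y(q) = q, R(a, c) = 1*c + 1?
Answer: 8603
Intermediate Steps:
R(a, c) = 1 + c (R(a, c) = c + 1 = 1 + c)
n(Q, r) = 7 (n(Q, r) = 7*1 = 7)
y(n(6, R(1, 2)))*1229 = 7*1229 = 8603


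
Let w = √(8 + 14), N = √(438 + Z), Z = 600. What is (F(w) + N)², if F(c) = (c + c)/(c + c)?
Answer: (1 + √1038)² ≈ 1103.4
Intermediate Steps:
N = √1038 (N = √(438 + 600) = √1038 ≈ 32.218)
w = √22 ≈ 4.6904
F(c) = 1 (F(c) = (2*c)/((2*c)) = (2*c)*(1/(2*c)) = 1)
(F(w) + N)² = (1 + √1038)²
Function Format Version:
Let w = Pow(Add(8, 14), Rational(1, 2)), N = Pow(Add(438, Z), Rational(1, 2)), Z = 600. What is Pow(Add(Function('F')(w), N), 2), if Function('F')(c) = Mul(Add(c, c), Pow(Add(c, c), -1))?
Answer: Pow(Add(1, Pow(1038, Rational(1, 2))), 2) ≈ 1103.4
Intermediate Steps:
N = Pow(1038, Rational(1, 2)) (N = Pow(Add(438, 600), Rational(1, 2)) = Pow(1038, Rational(1, 2)) ≈ 32.218)
w = Pow(22, Rational(1, 2)) ≈ 4.6904
Function('F')(c) = 1 (Function('F')(c) = Mul(Mul(2, c), Pow(Mul(2, c), -1)) = Mul(Mul(2, c), Mul(Rational(1, 2), Pow(c, -1))) = 1)
Pow(Add(Function('F')(w), N), 2) = Pow(Add(1, Pow(1038, Rational(1, 2))), 2)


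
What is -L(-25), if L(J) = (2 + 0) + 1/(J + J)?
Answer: -99/50 ≈ -1.9800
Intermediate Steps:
L(J) = 2 + 1/(2*J)
-L(-25) = -(2 + (½)/(-25)) = -(2 + (½)*(-1/25)) = -(2 - 1/50) = -1*99/50 = -99/50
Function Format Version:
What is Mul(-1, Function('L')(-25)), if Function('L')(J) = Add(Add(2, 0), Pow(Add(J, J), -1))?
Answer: Rational(-99, 50) ≈ -1.9800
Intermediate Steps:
Function('L')(J) = Add(2, Mul(Rational(1, 2), Pow(J, -1))) (Function('L')(J) = Add(2, Pow(Mul(2, J), -1)) = Add(2, Mul(Rational(1, 2), Pow(J, -1))))
Mul(-1, Function('L')(-25)) = Mul(-1, Add(2, Mul(Rational(1, 2), Pow(-25, -1)))) = Mul(-1, Add(2, Mul(Rational(1, 2), Rational(-1, 25)))) = Mul(-1, Add(2, Rational(-1, 50))) = Mul(-1, Rational(99, 50)) = Rational(-99, 50)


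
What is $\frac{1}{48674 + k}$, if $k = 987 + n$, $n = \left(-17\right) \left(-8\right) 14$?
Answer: $\frac{1}{51565} \approx 1.9393 \cdot 10^{-5}$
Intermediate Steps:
$n = 1904$ ($n = 136 \cdot 14 = 1904$)
$k = 2891$ ($k = 987 + 1904 = 2891$)
$\frac{1}{48674 + k} = \frac{1}{48674 + 2891} = \frac{1}{51565}$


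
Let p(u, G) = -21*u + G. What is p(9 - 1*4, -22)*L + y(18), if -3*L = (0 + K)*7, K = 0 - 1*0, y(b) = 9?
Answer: 9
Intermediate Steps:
K = 0 (K = 0 + 0 = 0)
p(u, G) = G - 21*u
L = 0 (L = -(0 + 0)*7/3 = -0*7 = -⅓*0 = 0)
p(9 - 1*4, -22)*L + y(18) = (-22 - 21*(9 - 1*4))*0 + 9 = (-22 - 21*(9 - 4))*0 + 9 = (-22 - 21*5)*0 + 9 = (-22 - 105)*0 + 9 = -127*0 + 9 = 0 + 9 = 9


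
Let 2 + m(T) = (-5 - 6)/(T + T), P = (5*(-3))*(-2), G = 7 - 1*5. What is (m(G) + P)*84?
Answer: 2121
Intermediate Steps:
G = 2 (G = 7 - 5 = 2)
P = 30 (P = -15*(-2) = 30)
m(T) = -2 - 11/(2*T) (m(T) = -2 + (-5 - 6)/(T + T) = -2 - 11*1/(2*T) = -2 - 11/(2*T))
(m(G) + P)*84 = ((-2 - 11/2/2) + 30)*84 = ((-2 - 11/2*½) + 30)*84 = ((-2 - 11/4) + 30)*84 = (-19/4 + 30)*84 = (101/4)*84 = 2121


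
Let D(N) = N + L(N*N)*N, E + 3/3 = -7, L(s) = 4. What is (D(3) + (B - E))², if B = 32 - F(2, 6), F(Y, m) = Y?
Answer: 2809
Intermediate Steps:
E = -8 (E = -1 - 7 = -8)
B = 30 (B = 32 - 1*2 = 32 - 2 = 30)
D(N) = 5*N (D(N) = N + 4*N = 5*N)
(D(3) + (B - E))² = (5*3 + (30 - 1*(-8)))² = (15 + (30 + 8))² = (15 + 38)² = 53² = 2809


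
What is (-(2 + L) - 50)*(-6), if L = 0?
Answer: 312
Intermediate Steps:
(-(2 + L) - 50)*(-6) = (-(2 + 0) - 50)*(-6) = (-1*2 - 50)*(-6) = (-2 - 50)*(-6) = -52*(-6) = 312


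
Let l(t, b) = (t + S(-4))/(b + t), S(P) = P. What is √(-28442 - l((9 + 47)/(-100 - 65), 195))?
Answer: 9*I*√362242000518/32119 ≈ 168.65*I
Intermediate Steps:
l(t, b) = (-4 + t)/(b + t) (l(t, b) = (t - 4)/(b + t) = (-4 + t)/(b + t))
√(-28442 - l((9 + 47)/(-100 - 65), 195)) = √(-28442 - (-4 + (9 + 47)/(-100 - 65))/(195 + (9 + 47)/(-100 - 65))) = √(-28442 - (-4 + 56/(-165))/(195 + 56/(-165))) = √(-28442 - (-4 + 56*(-1/165))/(195 + 56*(-1/165))) = √(-28442 - (-4 - 56/165)/(195 - 56/165)) = √(-28442 - (-716)/(32119/165*165)) = √(-28442 - 165*(-716)/(32119*165)) = √(-28442 - 1*(-716/32119)) = √(-28442 + 716/32119) = √(-913527882/32119) = 9*I*√362242000518/32119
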